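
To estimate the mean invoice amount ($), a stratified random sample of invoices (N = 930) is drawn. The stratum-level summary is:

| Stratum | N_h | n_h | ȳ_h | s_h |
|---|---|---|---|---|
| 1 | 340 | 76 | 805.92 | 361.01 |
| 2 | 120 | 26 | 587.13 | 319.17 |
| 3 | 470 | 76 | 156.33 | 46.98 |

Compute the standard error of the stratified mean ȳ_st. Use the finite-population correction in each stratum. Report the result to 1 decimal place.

V̂(ȳ_st) = Σ W_h² (1 − n_h/N_h) s_h²/n_h, with W_h = N_h/N and N = 930:
  stratum 1: (340/930)²·(1 − 76/340)·361.01²/76 = 177.968
  stratum 2: (120/930)²·(1 − 26/120)·319.17²/26 = 51.0992
  stratum 3: (470/930)²·(1 − 76/470)·46.98²/76 = 6.21786
V̂(ȳ_st) = 235.285
SE(ȳ_st) = √235.285 = 15.339

SE(ȳ_st) ≈ 15.3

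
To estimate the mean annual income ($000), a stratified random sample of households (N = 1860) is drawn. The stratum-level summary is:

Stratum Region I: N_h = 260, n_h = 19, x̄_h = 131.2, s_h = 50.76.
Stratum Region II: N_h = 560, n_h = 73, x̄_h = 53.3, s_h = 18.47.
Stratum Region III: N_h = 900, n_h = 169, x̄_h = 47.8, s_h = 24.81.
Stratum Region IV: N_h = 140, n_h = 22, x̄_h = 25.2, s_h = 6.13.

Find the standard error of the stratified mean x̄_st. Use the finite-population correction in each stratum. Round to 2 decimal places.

V̂(x̄_st) = Σ W_h² (1 − n_h/N_h) s_h²/n_h, with W_h = N_h/N and N = 1860:
  stratum Region I: (260/1860)²·(1 − 19/260)·50.76²/19 = 2.45615
  stratum Region II: (560/1860)²·(1 − 73/560)·18.47²/73 = 0.368385
  stratum Region III: (900/1860)²·(1 − 169/900)·24.81²/169 = 0.692629
  stratum Region IV: (140/1860)²·(1 − 22/140)·6.13²/22 = 0.0081561
V̂(x̄_st) = 3.52532
SE(x̄_st) = √3.52532 = 1.87758

SE(x̄_st) ≈ 1.88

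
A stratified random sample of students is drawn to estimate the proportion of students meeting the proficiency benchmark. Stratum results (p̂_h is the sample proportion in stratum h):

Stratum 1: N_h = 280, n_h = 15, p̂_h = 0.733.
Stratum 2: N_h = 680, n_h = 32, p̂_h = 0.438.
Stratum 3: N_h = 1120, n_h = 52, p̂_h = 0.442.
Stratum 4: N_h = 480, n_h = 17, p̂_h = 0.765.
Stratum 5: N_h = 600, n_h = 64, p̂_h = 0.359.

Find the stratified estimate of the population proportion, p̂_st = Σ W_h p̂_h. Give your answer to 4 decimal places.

N = 3160; stratum weights W_h = N_h/N.
p̂_st = Σ W_h p̂_h = (280·0.733 + 680·0.438 + 1120·0.442 + 480·0.765 + 600·0.359)/3160 = 0.50023

p̂_st ≈ 0.5002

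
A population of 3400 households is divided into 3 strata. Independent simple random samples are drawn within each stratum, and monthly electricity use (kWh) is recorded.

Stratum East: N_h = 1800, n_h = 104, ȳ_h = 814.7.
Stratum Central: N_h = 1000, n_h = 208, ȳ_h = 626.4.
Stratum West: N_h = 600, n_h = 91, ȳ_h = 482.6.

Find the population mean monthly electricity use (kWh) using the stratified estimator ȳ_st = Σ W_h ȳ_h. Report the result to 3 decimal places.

N = Σ N_h = 3400. Stratum weights W_h = N_h/N.
ȳ_st = (1800·814.7 + 1000·626.4 + 600·482.6) / 3400 = 700.71176

ȳ_st ≈ 700.712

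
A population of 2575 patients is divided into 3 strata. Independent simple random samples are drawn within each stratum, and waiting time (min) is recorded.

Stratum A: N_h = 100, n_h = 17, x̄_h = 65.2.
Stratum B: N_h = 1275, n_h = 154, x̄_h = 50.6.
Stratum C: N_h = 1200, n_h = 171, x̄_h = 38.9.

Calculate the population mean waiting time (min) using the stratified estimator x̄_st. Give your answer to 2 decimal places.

N = Σ N_h = 2575. Stratum weights W_h = N_h/N.
x̄_st = (100·65.2 + 1275·50.6 + 1200·38.9) / 2575 = 45.7146

x̄_st ≈ 45.71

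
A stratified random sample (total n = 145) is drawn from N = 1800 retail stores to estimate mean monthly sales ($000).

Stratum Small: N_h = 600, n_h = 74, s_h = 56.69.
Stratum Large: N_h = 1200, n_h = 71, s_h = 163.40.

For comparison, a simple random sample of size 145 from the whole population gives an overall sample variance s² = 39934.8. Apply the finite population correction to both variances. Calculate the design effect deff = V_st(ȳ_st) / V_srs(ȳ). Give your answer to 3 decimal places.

deff ≈ 0.638

V̂(ȳ_st) = Σ W_h² (1 − n_h/N_h) s_h²/n_h, with W_h = N_h/N and N = 1800:
  stratum Small: (600/1800)²·(1 − 74/600)·56.69²/74 = 4.23032
  stratum Large: (1200/1800)²·(1 − 71/1200)·163.40²/71 = 157.245
V_st = 161.475
V_srs = (1 − 145/1800)·39934.8/145 = 253.226
deff = V_st / V_srs = 161.475/253.226 = 0.6377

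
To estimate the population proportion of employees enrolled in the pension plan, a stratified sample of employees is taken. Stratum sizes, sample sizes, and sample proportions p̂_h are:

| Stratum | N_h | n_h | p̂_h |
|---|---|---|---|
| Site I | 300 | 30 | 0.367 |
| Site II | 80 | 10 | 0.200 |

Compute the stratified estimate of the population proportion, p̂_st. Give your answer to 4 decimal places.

N = 380; stratum weights W_h = N_h/N.
p̂_st = Σ W_h p̂_h = (300·0.367 + 80·0.200)/380 = 0.33184

p̂_st ≈ 0.3318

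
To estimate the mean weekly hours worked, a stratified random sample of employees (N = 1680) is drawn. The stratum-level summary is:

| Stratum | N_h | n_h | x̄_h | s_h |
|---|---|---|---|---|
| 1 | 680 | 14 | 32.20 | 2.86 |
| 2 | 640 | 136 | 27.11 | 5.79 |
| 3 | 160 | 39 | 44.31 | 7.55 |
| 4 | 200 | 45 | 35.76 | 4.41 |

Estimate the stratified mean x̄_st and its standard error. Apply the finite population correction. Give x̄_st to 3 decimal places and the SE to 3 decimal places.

x̄_st = Σ W_h x̄_h = (680·32.20 + 640·27.11 + 160·44.31 + 200·35.76)/1680 = 31.83810
V̂(x̄_st) = Σ W_h² (1 − n_h/N_h) s_h²/n_h, with W_h = N_h/N and N = 1680:
  stratum 1: (680/1680)²·(1 − 14/680)·2.86²/14 = 0.0937494
  stratum 2: (640/1680)²·(1 − 136/640)·5.79²/136 = 0.0281715
  stratum 3: (160/1680)²·(1 − 39/160)·7.55²/39 = 0.0100257
  stratum 4: (200/1680)²·(1 − 45/200)·4.41²/45 = 0.00474688
V̂(x̄_st) = 0.136694
SE(x̄_st) = √0.136694 = 0.369721

x̄_st ≈ 31.838, SE ≈ 0.370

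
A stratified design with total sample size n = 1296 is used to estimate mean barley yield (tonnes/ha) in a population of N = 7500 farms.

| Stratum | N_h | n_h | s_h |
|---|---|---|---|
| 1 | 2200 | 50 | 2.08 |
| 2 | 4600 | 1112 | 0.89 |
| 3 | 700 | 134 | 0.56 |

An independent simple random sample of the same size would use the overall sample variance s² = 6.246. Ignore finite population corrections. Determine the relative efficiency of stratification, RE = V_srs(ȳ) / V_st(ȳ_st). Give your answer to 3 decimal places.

RE ≈ 0.623

V̂(ȳ_st) = Σ W_h² s_h²/n_h, with W_h = N_h/N and N = 7500:
  stratum 1: (2200/7500)²·2.08²/50 = 0.00744525
  stratum 2: (4600/7500)²·0.89²/1112 = 0.000267959
  stratum 3: (700/7500)²·0.56²/134 = 2.03866e-05
V_st = 0.0077336
V_srs = s²/n = 6.246/1296 = 0.00481944
Relative efficiency = V_srs / V_st = 0.00481944/0.0077336 = 0.6232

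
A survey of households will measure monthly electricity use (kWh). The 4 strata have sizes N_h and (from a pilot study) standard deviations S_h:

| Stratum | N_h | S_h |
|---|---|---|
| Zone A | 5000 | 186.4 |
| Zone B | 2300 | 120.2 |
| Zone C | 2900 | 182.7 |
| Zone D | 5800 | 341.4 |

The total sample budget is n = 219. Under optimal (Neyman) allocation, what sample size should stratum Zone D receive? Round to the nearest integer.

117

Neyman allocation: n_h = n · N_h S_h / Σ N_i S_i, with n = 219.
  stratum Zone A: N_h·S_h = 5000·186.4 = 932000.00
  stratum Zone B: N_h·S_h = 2300·120.2 = 276460.00
  stratum Zone C: N_h·S_h = 2900·182.7 = 529830.00
  stratum Zone D: N_h·S_h = 5800·341.4 = 1980120.00
Σ N_h S_h = 3718410.00
n for stratum Zone D = 219·1980120.00/3718410.00 = 116.621 → 117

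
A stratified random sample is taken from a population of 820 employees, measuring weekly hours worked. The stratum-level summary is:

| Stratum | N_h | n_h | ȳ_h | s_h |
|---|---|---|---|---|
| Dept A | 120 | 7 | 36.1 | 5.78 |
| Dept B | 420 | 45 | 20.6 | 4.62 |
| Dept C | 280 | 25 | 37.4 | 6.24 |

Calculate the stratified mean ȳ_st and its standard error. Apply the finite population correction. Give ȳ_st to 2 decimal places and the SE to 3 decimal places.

ȳ_st ≈ 28.60, SE ≈ 0.611

ȳ_st = Σ W_h ȳ_h = (120·36.1 + 420·20.6 + 280·37.4)/820 = 28.60488
V̂(ȳ_st) = Σ W_h² (1 − n_h/N_h) s_h²/n_h, with W_h = N_h/N and N = 820:
  stratum Dept A: (120/820)²·(1 − 7/120)·5.78²/7 = 0.0962475
  stratum Dept B: (420/820)²·(1 − 45/420)·4.62²/45 = 0.111103
  stratum Dept C: (280/820)²·(1 − 25/280)·6.24²/25 = 0.165386
V̂(ȳ_st) = 0.372737
SE(ȳ_st) = √0.372737 = 0.610522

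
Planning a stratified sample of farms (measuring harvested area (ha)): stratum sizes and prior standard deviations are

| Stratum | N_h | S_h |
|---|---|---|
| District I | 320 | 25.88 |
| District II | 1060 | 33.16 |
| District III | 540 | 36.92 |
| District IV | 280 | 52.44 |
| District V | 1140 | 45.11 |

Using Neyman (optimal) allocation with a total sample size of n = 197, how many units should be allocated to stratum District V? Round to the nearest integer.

Neyman allocation: n_h = n · N_h S_h / Σ N_i S_i, with n = 197.
  stratum District I: N_h·S_h = 320·25.88 = 8281.60
  stratum District II: N_h·S_h = 1060·33.16 = 35149.60
  stratum District III: N_h·S_h = 540·36.92 = 19936.80
  stratum District IV: N_h·S_h = 280·52.44 = 14683.20
  stratum District V: N_h·S_h = 1140·45.11 = 51425.40
Σ N_h S_h = 129476.60
n for stratum District V = 197·51425.40/129476.60 = 78.244 → 78

78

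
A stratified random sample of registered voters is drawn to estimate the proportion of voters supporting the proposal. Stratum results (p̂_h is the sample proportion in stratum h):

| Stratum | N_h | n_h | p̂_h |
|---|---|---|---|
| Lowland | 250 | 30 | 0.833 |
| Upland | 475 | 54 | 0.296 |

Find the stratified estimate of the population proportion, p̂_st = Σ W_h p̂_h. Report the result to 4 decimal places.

N = 725; stratum weights W_h = N_h/N.
p̂_st = Σ W_h p̂_h = (250·0.833 + 475·0.296)/725 = 0.48117

p̂_st ≈ 0.4812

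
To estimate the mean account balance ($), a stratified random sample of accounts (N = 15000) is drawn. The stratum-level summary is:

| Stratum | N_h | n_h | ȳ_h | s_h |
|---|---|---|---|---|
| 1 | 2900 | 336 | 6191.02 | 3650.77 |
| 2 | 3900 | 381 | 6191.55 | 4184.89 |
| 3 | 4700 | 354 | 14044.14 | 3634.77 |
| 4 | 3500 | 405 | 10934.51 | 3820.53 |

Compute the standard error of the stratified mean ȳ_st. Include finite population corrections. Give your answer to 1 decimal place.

V̂(ȳ_st) = Σ W_h² (1 − n_h/N_h) s_h²/n_h, with W_h = N_h/N and N = 15000:
  stratum 1: (2900/15000)²·(1 − 336/2900)·3650.77²/336 = 1310.88
  stratum 2: (3900/15000)²·(1 − 381/3900)·4184.89²/381 = 2803.78
  stratum 3: (4700/15000)²·(1 − 354/4700)·3634.77²/354 = 3388.1
  stratum 4: (3500/15000)²·(1 − 405/3500)·3820.53²/405 = 1735.16
V̂(ȳ_st) = 9237.92
SE(ȳ_st) = √9237.92 = 96.1141

SE(ȳ_st) ≈ 96.1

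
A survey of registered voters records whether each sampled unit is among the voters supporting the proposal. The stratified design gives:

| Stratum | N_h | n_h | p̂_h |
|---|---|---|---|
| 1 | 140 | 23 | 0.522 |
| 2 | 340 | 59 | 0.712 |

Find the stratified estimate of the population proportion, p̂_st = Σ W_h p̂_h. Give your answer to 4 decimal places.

p̂_st ≈ 0.6566

N = 480; stratum weights W_h = N_h/N.
p̂_st = Σ W_h p̂_h = (140·0.522 + 340·0.712)/480 = 0.65658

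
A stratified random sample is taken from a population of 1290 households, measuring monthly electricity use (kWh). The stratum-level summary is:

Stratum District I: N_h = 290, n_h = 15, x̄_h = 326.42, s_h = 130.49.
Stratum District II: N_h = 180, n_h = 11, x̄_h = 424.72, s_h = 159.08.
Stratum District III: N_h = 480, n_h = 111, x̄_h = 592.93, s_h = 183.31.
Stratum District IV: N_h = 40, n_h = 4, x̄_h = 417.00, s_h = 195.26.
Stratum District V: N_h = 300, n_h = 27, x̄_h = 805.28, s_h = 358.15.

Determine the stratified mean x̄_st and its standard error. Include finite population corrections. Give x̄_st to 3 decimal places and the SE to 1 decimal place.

x̄_st = Σ W_h x̄_h = (290·326.42 + 180·424.72 + 480·592.93 + 40·417.00 + 300·805.28)/1290 = 553.47426
V̂(x̄_st) = Σ W_h² (1 − n_h/N_h) s_h²/n_h, with W_h = N_h/N and N = 1290:
  stratum District I: (290/1290)²·(1 − 15/290)·130.49²/15 = 54.402
  stratum District II: (180/1290)²·(1 − 11/180)·159.08²/11 = 42.0551
  stratum District III: (480/1290)²·(1 − 111/480)·183.31²/111 = 32.2209
  stratum District IV: (40/1290)²·(1 − 4/40)·195.26²/4 = 8.24802
  stratum District V: (300/1290)²·(1 − 27/300)·358.15²/27 = 233.814
V̂(x̄_st) = 370.74
SE(x̄_st) = √370.74 = 19.2546

x̄_st ≈ 553.474, SE ≈ 19.3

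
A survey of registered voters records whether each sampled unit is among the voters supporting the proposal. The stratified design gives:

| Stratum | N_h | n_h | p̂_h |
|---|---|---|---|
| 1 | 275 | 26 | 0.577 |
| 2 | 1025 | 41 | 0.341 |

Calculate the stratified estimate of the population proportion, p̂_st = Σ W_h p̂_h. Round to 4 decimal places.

N = 1300; stratum weights W_h = N_h/N.
p̂_st = Σ W_h p̂_h = (275·0.577 + 1025·0.341)/1300 = 0.39092

p̂_st ≈ 0.3909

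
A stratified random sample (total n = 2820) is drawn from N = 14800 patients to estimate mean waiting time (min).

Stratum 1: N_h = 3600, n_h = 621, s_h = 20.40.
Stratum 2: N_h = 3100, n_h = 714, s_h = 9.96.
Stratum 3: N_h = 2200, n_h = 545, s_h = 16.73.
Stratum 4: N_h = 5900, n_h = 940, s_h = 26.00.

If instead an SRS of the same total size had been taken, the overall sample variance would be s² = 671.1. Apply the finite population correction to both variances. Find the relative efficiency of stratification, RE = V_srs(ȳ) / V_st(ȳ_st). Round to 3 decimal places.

RE ≈ 1.355

V̂(ȳ_st) = Σ W_h² (1 − n_h/N_h) s_h²/n_h, with W_h = N_h/N and N = 14800:
  stratum 1: (3600/14800)²·(1 − 621/3600)·20.40²/621 = 0.0328109
  stratum 2: (3100/14800)²·(1 − 714/3100)·9.96²/714 = 0.00469169
  stratum 3: (2200/14800)²·(1 − 545/2200)·16.73²/545 = 0.00853675
  stratum 4: (5900/14800)²·(1 − 940/5900)·26.00²/940 = 0.0960791
V_st = 0.142118
V_srs = (1 − 2820/14800)·671.1/2820 = 0.192634
Relative efficiency = V_srs / V_st = 0.192634/0.142118 = 1.3554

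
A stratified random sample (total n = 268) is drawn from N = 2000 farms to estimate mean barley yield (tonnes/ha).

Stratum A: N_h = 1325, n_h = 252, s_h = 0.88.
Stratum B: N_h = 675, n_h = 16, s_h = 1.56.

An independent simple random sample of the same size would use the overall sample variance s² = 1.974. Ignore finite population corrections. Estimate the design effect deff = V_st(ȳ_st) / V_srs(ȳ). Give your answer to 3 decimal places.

V̂(ȳ_st) = Σ W_h² s_h²/n_h, with W_h = N_h/N and N = 2000:
  stratum A: (1325/2000)²·0.88²/252 = 0.00134877
  stratum B: (675/2000)²·1.56²/16 = 0.0173251
V_st = 0.0186739
V_srs = s²/n = 1.974/268 = 0.00736567
deff = V_st / V_srs = 0.0186739/0.00736567 = 2.5353

deff ≈ 2.535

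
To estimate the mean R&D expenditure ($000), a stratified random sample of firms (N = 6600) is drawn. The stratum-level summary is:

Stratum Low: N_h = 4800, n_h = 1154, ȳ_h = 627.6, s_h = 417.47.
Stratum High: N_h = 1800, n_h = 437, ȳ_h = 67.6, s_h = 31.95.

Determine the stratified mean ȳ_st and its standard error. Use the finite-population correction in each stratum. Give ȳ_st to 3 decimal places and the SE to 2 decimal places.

ȳ_st ≈ 474.873, SE ≈ 7.80

ȳ_st = Σ W_h ȳ_h = (4800·627.6 + 1800·67.6)/6600 = 474.87273
V̂(ȳ_st) = Σ W_h² (1 − n_h/N_h) s_h²/n_h, with W_h = N_h/N and N = 6600:
  stratum Low: (4800/6600)²·(1 − 1154/4800)·417.47²/1154 = 60.6757
  stratum High: (1800/6600)²·(1 − 437/1800)·31.95²/437 = 0.131565
V̂(ȳ_st) = 60.8073
SE(ȳ_st) = √60.8073 = 7.7979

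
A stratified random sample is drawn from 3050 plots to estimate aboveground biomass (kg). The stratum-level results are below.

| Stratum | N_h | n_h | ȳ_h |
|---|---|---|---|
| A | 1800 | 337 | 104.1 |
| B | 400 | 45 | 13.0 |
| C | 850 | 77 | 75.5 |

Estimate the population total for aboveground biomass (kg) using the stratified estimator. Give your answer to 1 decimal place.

τ̂_st ≈ 256755.0

τ̂_st = Σ N_h ȳ_h = 1800·104.1 + 400·13.0 + 850·75.5 = 256755.0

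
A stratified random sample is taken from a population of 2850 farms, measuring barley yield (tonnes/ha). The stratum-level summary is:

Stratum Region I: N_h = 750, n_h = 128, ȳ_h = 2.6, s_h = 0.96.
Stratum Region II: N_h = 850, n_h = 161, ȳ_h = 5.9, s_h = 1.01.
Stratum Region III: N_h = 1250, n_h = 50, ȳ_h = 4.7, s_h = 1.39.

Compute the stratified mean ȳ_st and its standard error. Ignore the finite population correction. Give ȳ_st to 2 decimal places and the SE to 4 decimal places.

ȳ_st ≈ 4.51, SE ≈ 0.0922

ȳ_st = Σ W_h ȳ_h = (750·2.6 + 850·5.9 + 1250·4.7)/2850 = 4.50526
V̂(ȳ_st) = Σ W_h² s_h²/n_h, with W_h = N_h/N and N = 2850:
  stratum Region I: (750/2850)²·0.96²/128 = 0.000498615
  stratum Region II: (850/2850)²·1.01²/161 = 0.000563592
  stratum Region III: (1250/2850)²·1.39²/50 = 0.00743344
V̂(ȳ_st) = 0.00849565
SE(ȳ_st) = √0.00849565 = 0.0921718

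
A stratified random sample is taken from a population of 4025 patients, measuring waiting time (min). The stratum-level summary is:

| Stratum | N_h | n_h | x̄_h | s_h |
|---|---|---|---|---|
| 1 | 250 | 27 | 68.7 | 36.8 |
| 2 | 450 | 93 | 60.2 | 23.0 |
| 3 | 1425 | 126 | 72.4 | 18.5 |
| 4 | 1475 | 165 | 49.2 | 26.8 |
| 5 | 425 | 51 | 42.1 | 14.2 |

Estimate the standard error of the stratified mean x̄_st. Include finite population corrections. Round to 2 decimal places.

SE(x̄_st) ≈ 1.05

V̂(x̄_st) = Σ W_h² (1 − n_h/N_h) s_h²/n_h, with W_h = N_h/N and N = 4025:
  stratum 1: (250/4025)²·(1 − 27/250)·36.8²/27 = 0.172602
  stratum 2: (450/4025)²·(1 − 93/450)·23.0²/93 = 0.0564055
  stratum 3: (1425/4025)²·(1 − 126/1425)·18.5²/126 = 0.31036
  stratum 4: (1475/4025)²·(1 − 165/1475)·26.8²/165 = 0.519179
  stratum 5: (425/4025)²·(1 − 51/425)·14.2²/51 = 0.0387914
V̂(x̄_st) = 1.09734
SE(x̄_st) = √1.09734 = 1.04754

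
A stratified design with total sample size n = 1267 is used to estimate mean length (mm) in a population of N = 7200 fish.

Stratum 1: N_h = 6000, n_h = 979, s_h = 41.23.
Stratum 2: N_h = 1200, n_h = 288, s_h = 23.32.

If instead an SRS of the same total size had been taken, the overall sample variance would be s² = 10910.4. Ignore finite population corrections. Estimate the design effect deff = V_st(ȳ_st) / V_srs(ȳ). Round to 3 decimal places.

V̂(ȳ_st) = Σ W_h² s_h²/n_h, with W_h = N_h/N and N = 7200:
  stratum 1: (6000/7200)²·41.23²/979 = 1.20582
  stratum 2: (1200/7200)²·23.32²/288 = 0.052452
V_st = 1.25827
V_srs = s²/n = 10910.4/1267 = 8.61121
deff = V_st / V_srs = 1.25827/8.61121 = 0.1461

deff ≈ 0.146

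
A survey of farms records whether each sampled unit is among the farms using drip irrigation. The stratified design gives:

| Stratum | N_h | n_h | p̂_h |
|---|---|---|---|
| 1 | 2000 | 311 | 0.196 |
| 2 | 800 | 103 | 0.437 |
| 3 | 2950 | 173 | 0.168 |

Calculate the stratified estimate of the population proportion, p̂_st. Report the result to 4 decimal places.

p̂_st ≈ 0.2152

N = 5750; stratum weights W_h = N_h/N.
p̂_st = Σ W_h p̂_h = (2000·0.196 + 800·0.437 + 2950·0.168)/5750 = 0.21517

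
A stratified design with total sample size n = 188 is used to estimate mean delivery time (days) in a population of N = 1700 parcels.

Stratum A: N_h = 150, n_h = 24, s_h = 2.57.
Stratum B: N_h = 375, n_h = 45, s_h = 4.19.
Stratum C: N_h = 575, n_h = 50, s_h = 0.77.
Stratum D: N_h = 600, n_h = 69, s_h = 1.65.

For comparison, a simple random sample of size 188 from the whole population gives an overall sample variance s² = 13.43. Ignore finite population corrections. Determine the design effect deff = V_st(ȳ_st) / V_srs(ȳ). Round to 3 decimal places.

V̂(ȳ_st) = Σ W_h² s_h²/n_h, with W_h = N_h/N and N = 1700:
  stratum A: (150/1700)²·2.57²/24 = 0.00214259
  stratum B: (375/1700)²·4.19²/45 = 0.0189837
  stratum C: (575/1700)²·0.77²/50 = 0.00135659
  stratum D: (600/1700)²·1.65²/69 = 0.004915
V_st = 0.0273979
V_srs = s²/n = 13.43/188 = 0.0714362
deff = V_st / V_srs = 0.0273979/0.0714362 = 0.3835

deff ≈ 0.384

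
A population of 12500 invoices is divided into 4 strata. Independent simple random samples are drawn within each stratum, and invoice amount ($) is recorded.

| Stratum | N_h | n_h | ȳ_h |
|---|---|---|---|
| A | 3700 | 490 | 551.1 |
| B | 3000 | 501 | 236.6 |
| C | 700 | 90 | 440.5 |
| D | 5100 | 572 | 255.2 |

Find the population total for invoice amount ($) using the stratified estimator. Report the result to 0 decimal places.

τ̂_st ≈ 4358740

τ̂_st = Σ N_h ȳ_h = 3700·551.1 + 3000·236.6 + 700·440.5 + 5100·255.2 = 4358740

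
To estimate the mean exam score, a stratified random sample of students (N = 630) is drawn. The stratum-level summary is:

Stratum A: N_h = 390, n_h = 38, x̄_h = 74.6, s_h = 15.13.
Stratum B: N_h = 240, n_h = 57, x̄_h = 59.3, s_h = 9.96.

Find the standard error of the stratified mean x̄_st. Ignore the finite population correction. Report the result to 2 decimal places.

SE(x̄_st) ≈ 1.60

V̂(x̄_st) = Σ W_h² s_h²/n_h, with W_h = N_h/N and N = 630:
  stratum A: (390/630)²·15.13²/38 = 2.30857
  stratum B: (240/630)²·9.96²/57 = 0.252572
V̂(x̄_st) = 2.56114
SE(x̄_st) = √2.56114 = 1.60036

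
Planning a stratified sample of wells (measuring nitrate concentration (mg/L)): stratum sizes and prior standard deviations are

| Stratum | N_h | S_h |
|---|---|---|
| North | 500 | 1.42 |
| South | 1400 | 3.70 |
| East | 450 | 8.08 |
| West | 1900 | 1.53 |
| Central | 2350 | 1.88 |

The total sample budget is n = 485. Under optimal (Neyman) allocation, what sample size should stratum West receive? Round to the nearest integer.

84

Neyman allocation: n_h = n · N_h S_h / Σ N_i S_i, with n = 485.
  stratum North: N_h·S_h = 500·1.42 = 710.00
  stratum South: N_h·S_h = 1400·3.70 = 5180.00
  stratum East: N_h·S_h = 450·8.08 = 3636.00
  stratum West: N_h·S_h = 1900·1.53 = 2907.00
  stratum Central: N_h·S_h = 2350·1.88 = 4418.00
Σ N_h S_h = 16851.00
n for stratum West = 485·2907.00/16851.00 = 83.668 → 84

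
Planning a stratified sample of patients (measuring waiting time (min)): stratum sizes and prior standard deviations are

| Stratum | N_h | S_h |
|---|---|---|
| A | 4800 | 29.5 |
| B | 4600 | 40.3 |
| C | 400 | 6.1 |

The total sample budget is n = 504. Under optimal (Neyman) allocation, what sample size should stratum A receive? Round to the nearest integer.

Neyman allocation: n_h = n · N_h S_h / Σ N_i S_i, with n = 504.
  stratum A: N_h·S_h = 4800·29.5 = 141600.00
  stratum B: N_h·S_h = 4600·40.3 = 185380.00
  stratum C: N_h·S_h = 400·6.1 = 2440.00
Σ N_h S_h = 329420.00
n for stratum A = 504·141600.00/329420.00 = 216.643 → 217

217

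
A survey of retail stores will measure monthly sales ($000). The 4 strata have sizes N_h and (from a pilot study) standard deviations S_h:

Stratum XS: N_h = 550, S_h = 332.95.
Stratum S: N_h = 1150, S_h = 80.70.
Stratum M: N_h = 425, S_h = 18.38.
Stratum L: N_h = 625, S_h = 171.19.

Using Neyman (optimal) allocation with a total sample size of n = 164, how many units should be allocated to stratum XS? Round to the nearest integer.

Neyman allocation: n_h = n · N_h S_h / Σ N_i S_i, with n = 164.
  stratum XS: N_h·S_h = 550·332.95 = 183122.50
  stratum S: N_h·S_h = 1150·80.70 = 92805.00
  stratum M: N_h·S_h = 425·18.38 = 7811.50
  stratum L: N_h·S_h = 625·171.19 = 106993.75
Σ N_h S_h = 390732.75
n for stratum XS = 164·183122.50/390732.75 = 76.861 → 77

77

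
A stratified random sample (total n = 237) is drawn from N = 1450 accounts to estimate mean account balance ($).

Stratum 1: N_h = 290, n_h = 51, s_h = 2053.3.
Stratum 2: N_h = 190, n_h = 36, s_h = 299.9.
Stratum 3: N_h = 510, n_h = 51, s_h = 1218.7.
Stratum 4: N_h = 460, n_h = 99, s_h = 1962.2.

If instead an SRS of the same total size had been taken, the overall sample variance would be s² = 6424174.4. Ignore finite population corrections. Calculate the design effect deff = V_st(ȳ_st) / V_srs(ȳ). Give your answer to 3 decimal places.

deff ≈ 0.401

V̂(ȳ_st) = Σ W_h² s_h²/n_h, with W_h = N_h/N and N = 1450:
  stratum 1: (290/1450)²·2053.3²/51 = 3306.7
  stratum 2: (190/1450)²·299.9²/36 = 42.8965
  stratum 3: (510/1450)²·1218.7²/51 = 3602.7
  stratum 4: (460/1450)²·1962.2²/99 = 3914.09
V_st = 10866.4
V_srs = s²/n = 6424174.4/237 = 27106.2
deff = V_st / V_srs = 10866.4/27106.2 = 0.4009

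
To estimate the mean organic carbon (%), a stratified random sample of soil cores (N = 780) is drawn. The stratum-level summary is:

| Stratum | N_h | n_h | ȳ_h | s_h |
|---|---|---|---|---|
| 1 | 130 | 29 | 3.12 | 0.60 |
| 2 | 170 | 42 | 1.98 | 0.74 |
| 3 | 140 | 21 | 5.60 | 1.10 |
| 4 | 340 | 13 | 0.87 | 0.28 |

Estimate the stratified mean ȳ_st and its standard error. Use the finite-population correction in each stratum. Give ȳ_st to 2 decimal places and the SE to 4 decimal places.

ȳ_st ≈ 2.34, SE ≈ 0.0584

ȳ_st = Σ W_h ȳ_h = (130·3.12 + 170·1.98 + 140·5.60 + 340·0.87)/780 = 2.33590
V̂(ȳ_st) = Σ W_h² (1 − n_h/N_h) s_h²/n_h, with W_h = N_h/N and N = 780:
  stratum 1: (130/780)²·(1 − 29/130)·0.60²/29 = 0.000267905
  stratum 2: (170/780)²·(1 − 42/170)·0.74²/42 = 0.00046632
  stratum 3: (140/780)²·(1 − 21/140)·1.10²/21 = 0.0015778
  stratum 4: (340/780)²·(1 − 13/340)·0.28²/13 = 0.00110207
V̂(ȳ_st) = 0.0034141
SE(ȳ_st) = √0.0034141 = 0.0584303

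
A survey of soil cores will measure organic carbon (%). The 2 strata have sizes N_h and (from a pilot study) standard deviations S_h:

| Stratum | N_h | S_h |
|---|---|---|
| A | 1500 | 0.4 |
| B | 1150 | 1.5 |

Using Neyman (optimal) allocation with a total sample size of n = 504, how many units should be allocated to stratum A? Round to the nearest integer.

130

Neyman allocation: n_h = n · N_h S_h / Σ N_i S_i, with n = 504.
  stratum A: N_h·S_h = 1500·0.4 = 600.00
  stratum B: N_h·S_h = 1150·1.5 = 1725.00
Σ N_h S_h = 2325.00
n for stratum A = 504·600.00/2325.00 = 130.065 → 130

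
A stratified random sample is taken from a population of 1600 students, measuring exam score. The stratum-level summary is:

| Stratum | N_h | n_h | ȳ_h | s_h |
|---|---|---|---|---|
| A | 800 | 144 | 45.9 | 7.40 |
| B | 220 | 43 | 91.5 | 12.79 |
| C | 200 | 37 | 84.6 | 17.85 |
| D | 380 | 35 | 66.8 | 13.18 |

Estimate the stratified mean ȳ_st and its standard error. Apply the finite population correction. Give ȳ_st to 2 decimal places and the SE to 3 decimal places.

ȳ_st ≈ 61.97, SE ≈ 0.707

ȳ_st = Σ W_h ȳ_h = (800·45.9 + 220·91.5 + 200·84.6 + 380·66.8)/1600 = 61.97125
V̂(ȳ_st) = Σ W_h² (1 − n_h/N_h) s_h²/n_h, with W_h = N_h/N and N = 1600:
  stratum A: (800/1600)²·(1 − 144/800)·7.40²/144 = 0.0779569
  stratum B: (220/1600)²·(1 − 43/220)·12.79²/43 = 0.0578667
  stratum C: (200/1600)²·(1 − 37/200)·17.85²/37 = 0.109661
  stratum D: (380/1600)²·(1 − 35/380)·13.18²/35 = 0.254171
V̂(ȳ_st) = 0.499655
SE(ȳ_st) = √0.499655 = 0.706863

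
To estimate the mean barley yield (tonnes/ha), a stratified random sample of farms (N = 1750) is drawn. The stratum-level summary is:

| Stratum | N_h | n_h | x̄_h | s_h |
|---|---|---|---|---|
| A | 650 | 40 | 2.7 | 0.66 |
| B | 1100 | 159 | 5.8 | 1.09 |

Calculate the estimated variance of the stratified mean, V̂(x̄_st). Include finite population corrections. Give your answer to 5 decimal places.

V̂(x̄_st) = Σ W_h² (1 − n_h/N_h) s_h²/n_h, with W_h = N_h/N and N = 1750:
  stratum A: (650/1750)²·(1 − 40/650)·0.66²/40 = 0.00140992
  stratum B: (1100/1750)²·(1 − 159/1100)·1.09²/159 = 0.00252559
V̂(x̄_st) = 0.00393551

V̂(x̄_st) ≈ 0.00394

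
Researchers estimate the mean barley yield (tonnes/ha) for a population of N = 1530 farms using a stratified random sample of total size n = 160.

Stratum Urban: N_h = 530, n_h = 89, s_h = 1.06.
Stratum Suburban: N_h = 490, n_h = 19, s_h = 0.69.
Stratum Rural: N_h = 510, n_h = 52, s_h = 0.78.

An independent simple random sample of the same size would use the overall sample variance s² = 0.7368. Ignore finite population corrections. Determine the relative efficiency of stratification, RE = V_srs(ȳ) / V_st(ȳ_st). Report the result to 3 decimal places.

V̂(ȳ_st) = Σ W_h² s_h²/n_h, with W_h = N_h/N and N = 1530:
  stratum Urban: (530/1530)²·1.06²/89 = 0.00151492
  stratum Suburban: (490/1530)²·0.69²/19 = 0.00257012
  stratum Rural: (510/1530)²·0.78²/52 = 0.0013
V_st = 0.00538505
V_srs = s²/n = 0.7368/160 = 0.004605
Relative efficiency = V_srs / V_st = 0.004605/0.00538505 = 0.8551

RE ≈ 0.855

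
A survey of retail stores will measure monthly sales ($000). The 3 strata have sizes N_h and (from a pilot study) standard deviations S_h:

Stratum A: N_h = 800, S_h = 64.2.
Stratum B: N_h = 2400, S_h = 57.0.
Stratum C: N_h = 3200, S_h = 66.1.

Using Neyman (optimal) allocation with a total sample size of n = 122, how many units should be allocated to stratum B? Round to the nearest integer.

Neyman allocation: n_h = n · N_h S_h / Σ N_i S_i, with n = 122.
  stratum A: N_h·S_h = 800·64.2 = 51360.00
  stratum B: N_h·S_h = 2400·57.0 = 136800.00
  stratum C: N_h·S_h = 3200·66.1 = 211520.00
Σ N_h S_h = 399680.00
n for stratum B = 122·136800.00/399680.00 = 41.757 → 42

42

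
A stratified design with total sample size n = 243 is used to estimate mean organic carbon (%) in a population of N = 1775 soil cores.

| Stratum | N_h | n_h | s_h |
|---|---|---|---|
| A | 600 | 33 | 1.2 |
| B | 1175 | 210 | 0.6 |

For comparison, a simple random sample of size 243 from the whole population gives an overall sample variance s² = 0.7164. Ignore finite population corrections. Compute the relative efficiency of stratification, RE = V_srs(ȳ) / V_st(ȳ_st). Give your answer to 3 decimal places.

V̂(ȳ_st) = Σ W_h² s_h²/n_h, with W_h = N_h/N and N = 1775:
  stratum A: (600/1775)²·1.2²/33 = 0.00498602
  stratum B: (1175/1775)²·0.6²/210 = 0.000751211
V_st = 0.00573724
V_srs = s²/n = 0.7164/243 = 0.00294815
Relative efficiency = V_srs / V_st = 0.00294815/0.00573724 = 0.5139

RE ≈ 0.514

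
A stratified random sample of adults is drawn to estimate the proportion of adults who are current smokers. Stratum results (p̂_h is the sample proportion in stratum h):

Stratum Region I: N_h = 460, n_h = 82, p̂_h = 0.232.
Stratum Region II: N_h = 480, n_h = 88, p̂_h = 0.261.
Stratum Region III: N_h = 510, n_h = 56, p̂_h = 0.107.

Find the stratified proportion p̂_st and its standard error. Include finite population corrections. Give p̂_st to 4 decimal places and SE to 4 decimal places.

p̂_st ≈ 0.1976, SE ≈ 0.0239

N = 1450; stratum weights W_h = N_h/N.
p̂_st = Σ W_h p̂_h = (460·0.232 + 480·0.261 + 510·0.107)/1450 = 0.19763
V̂(p̂_st) = Σ W_h² (1 − n_h/N_h) p̂_h(1−p̂_h)/(n_h−1):
  stratum Region I: (460/1450)²·(1 − 82/460)·0.232·0.768/81 = 0.000181919
  stratum Region II: (480/1450)²·(1 − 88/480)·0.261·0.739/87 = 0.000198407
  stratum Region III: (510/1450)²·(1 − 56/510)·0.107·0.893/55 = 0.000191321
V̂(p̂_st) = 0.000571647; SE = √V̂ = 0.0239091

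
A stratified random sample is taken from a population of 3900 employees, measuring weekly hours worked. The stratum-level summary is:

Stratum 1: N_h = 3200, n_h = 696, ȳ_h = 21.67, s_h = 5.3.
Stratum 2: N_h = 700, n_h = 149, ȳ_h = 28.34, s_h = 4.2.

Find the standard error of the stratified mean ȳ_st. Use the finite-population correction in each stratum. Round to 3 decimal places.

V̂(ȳ_st) = Σ W_h² (1 − n_h/N_h) s_h²/n_h, with W_h = N_h/N and N = 3900:
  stratum 1: (3200/3900)²·(1 − 696/3200)·5.3²/696 = 0.0212617
  stratum 2: (700/3900)²·(1 − 149/700)·4.2²/149 = 0.00300215
V̂(ȳ_st) = 0.0242638
SE(ȳ_st) = √0.0242638 = 0.155769

SE(ȳ_st) ≈ 0.156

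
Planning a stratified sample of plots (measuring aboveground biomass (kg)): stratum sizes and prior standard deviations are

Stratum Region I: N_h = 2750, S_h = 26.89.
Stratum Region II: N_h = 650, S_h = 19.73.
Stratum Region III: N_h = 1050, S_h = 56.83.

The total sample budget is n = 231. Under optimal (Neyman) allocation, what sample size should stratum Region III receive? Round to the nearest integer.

94

Neyman allocation: n_h = n · N_h S_h / Σ N_i S_i, with n = 231.
  stratum Region I: N_h·S_h = 2750·26.89 = 73947.50
  stratum Region II: N_h·S_h = 650·19.73 = 12824.50
  stratum Region III: N_h·S_h = 1050·56.83 = 59671.50
Σ N_h S_h = 146443.50
n for stratum Region III = 231·59671.50/146443.50 = 94.126 → 94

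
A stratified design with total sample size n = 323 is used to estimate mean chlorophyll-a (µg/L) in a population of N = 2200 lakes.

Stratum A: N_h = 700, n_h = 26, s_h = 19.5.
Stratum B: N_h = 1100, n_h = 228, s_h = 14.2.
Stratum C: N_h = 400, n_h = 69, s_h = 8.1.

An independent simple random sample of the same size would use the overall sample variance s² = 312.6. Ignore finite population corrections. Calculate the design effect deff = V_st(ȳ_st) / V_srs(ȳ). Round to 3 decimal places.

deff ≈ 1.791

V̂(ȳ_st) = Σ W_h² s_h²/n_h, with W_h = N_h/N and N = 2200:
  stratum A: (700/2200)²·19.5²/26 = 1.48063
  stratum B: (1100/2200)²·14.2²/228 = 0.221096
  stratum C: (400/2200)²·8.1²/69 = 0.0314337
V_st = 1.73316
V_srs = s²/n = 312.6/323 = 0.967802
deff = V_st / V_srs = 1.73316/0.967802 = 1.7908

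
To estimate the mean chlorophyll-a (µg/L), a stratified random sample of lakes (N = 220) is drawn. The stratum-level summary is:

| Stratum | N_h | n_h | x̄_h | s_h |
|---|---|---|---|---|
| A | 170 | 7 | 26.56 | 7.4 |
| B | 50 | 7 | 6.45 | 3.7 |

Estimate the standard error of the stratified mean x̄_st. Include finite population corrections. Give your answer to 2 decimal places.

V̂(x̄_st) = Σ W_h² (1 − n_h/N_h) s_h²/n_h, with W_h = N_h/N and N = 220:
  stratum A: (170/220)²·(1 − 7/170)·7.4²/7 = 4.47875
  stratum B: (50/220)²·(1 − 7/50)·3.7²/7 = 0.0868757
V̂(x̄_st) = 4.56562
SE(x̄_st) = √4.56562 = 2.13673

SE(x̄_st) ≈ 2.14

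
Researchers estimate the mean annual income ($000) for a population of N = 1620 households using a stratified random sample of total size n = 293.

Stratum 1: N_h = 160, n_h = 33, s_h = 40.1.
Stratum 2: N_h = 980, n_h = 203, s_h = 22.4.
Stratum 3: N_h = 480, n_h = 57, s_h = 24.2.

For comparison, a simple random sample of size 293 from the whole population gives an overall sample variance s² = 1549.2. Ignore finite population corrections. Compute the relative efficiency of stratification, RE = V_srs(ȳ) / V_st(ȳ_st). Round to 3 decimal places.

RE ≈ 2.317

V̂(ȳ_st) = Σ W_h² s_h²/n_h, with W_h = N_h/N and N = 1620:
  stratum 1: (160/1620)²·40.1²/33 = 0.475319
  stratum 2: (980/1620)²·22.4²/203 = 0.904528
  stratum 3: (480/1620)²·24.2²/57 = 0.902004
V_st = 2.28185
V_srs = s²/n = 1549.2/293 = 5.28737
Relative efficiency = V_srs / V_st = 5.28737/2.28185 = 2.3171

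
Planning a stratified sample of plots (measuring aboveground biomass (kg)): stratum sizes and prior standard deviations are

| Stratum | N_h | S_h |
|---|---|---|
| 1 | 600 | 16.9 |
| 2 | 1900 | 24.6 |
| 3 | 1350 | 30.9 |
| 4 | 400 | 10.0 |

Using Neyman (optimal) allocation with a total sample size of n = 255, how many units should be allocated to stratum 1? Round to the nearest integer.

Neyman allocation: n_h = n · N_h S_h / Σ N_i S_i, with n = 255.
  stratum 1: N_h·S_h = 600·16.9 = 10140.00
  stratum 2: N_h·S_h = 1900·24.6 = 46740.00
  stratum 3: N_h·S_h = 1350·30.9 = 41715.00
  stratum 4: N_h·S_h = 400·10.0 = 4000.00
Σ N_h S_h = 102595.00
n for stratum 1 = 255·10140.00/102595.00 = 25.203 → 25

25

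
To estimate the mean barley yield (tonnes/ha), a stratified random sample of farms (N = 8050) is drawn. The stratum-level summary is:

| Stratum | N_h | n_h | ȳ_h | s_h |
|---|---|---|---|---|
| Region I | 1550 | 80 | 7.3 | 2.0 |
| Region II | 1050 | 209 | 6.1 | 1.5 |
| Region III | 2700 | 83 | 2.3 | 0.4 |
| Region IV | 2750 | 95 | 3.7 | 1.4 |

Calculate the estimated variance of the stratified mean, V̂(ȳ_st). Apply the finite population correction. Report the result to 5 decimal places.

V̂(ȳ_st) ≈ 0.00444

V̂(ȳ_st) = Σ W_h² (1 − n_h/N_h) s_h²/n_h, with W_h = N_h/N and N = 8050:
  stratum Region I: (1550/8050)²·(1 − 80/1550)·2.0²/80 = 0.00175803
  stratum Region II: (1050/8050)²·(1 − 209/1050)·1.5²/209 = 0.0001467
  stratum Region III: (2700/8050)²·(1 − 83/2700)·0.4²/83 = 0.000210193
  stratum Region IV: (2750/8050)²·(1 − 95/2750)·1.4²/95 = 0.00232454
V̂(ȳ_st) = 0.00443947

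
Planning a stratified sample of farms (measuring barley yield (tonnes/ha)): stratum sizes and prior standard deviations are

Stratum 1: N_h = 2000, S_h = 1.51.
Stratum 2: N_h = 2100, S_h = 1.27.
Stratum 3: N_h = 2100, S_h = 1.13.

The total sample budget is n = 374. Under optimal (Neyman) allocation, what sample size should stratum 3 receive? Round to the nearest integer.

Neyman allocation: n_h = n · N_h S_h / Σ N_i S_i, with n = 374.
  stratum 1: N_h·S_h = 2000·1.51 = 3020.00
  stratum 2: N_h·S_h = 2100·1.27 = 2667.00
  stratum 3: N_h·S_h = 2100·1.13 = 2373.00
Σ N_h S_h = 8060.00
n for stratum 3 = 374·2373.00/8060.00 = 110.112 → 110

110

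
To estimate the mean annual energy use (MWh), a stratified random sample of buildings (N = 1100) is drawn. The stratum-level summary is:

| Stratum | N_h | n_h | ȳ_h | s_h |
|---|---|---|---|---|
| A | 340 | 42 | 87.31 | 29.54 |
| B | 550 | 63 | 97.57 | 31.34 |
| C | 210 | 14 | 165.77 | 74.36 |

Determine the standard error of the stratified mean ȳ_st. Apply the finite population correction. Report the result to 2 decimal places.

V̂(ȳ_st) = Σ W_h² (1 − n_h/N_h) s_h²/n_h, with W_h = N_h/N and N = 1100:
  stratum A: (340/1100)²·(1 − 42/340)·29.54²/42 = 1.73973
  stratum B: (550/1100)²·(1 − 63/550)·31.34²/63 = 3.45115
  stratum C: (210/1100)²·(1 − 14/210)·74.36²/14 = 13.4351
V̂(ȳ_st) = 18.626
SE(ȳ_st) = √18.626 = 4.31578

SE(ȳ_st) ≈ 4.32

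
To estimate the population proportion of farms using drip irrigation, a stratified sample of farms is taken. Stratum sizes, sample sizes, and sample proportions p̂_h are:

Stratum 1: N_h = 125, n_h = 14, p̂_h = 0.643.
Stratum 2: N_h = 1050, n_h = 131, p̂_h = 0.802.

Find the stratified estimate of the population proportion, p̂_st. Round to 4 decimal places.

p̂_st ≈ 0.7851

N = 1175; stratum weights W_h = N_h/N.
p̂_st = Σ W_h p̂_h = (125·0.643 + 1050·0.802)/1175 = 0.78509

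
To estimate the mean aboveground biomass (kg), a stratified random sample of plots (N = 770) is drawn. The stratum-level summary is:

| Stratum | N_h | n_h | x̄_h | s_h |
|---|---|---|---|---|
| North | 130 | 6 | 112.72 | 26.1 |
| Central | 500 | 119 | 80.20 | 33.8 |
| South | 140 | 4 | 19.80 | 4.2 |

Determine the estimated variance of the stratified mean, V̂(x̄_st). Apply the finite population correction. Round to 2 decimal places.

V̂(x̄_st) ≈ 6.31

V̂(x̄_st) = Σ W_h² (1 − n_h/N_h) s_h²/n_h, with W_h = N_h/N and N = 770:
  stratum North: (130/770)²·(1 − 6/130)·26.1²/6 = 3.08683
  stratum Central: (500/770)²·(1 − 119/500)·33.8²/119 = 3.08461
  stratum South: (140/770)²·(1 − 4/140)·4.2²/4 = 0.14162
V̂(x̄_st) = 6.31306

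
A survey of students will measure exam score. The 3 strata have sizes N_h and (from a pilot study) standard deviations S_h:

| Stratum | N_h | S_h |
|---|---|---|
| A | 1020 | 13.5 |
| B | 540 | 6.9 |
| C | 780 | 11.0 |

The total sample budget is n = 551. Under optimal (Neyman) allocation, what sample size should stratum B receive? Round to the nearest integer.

79

Neyman allocation: n_h = n · N_h S_h / Σ N_i S_i, with n = 551.
  stratum A: N_h·S_h = 1020·13.5 = 13770.00
  stratum B: N_h·S_h = 540·6.9 = 3726.00
  stratum C: N_h·S_h = 780·11.0 = 8580.00
Σ N_h S_h = 26076.00
n for stratum B = 551·3726.00/26076.00 = 78.732 → 79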